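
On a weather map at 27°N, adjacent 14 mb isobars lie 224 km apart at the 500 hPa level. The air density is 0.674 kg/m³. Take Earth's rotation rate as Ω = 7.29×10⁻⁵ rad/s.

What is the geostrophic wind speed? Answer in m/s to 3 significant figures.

Coriolis parameter at 27°N:
f = 2Ω sin φ = 2 × 7.29×10⁻⁵ × sin 27° = 6.62×10⁻⁵ s⁻¹
Pressure gradient: |∂P/∂n| = 1400 Pa / 224000 m = 6.25×10⁻³ Pa/m
Geostrophic balance (pressure-gradient force = Coriolis force):
V_g = (1/(fρ)) |∂P/∂n| = 6.25×10⁻³ / (6.62×10⁻⁵ × 0.674) = 140 m/s

140 m/s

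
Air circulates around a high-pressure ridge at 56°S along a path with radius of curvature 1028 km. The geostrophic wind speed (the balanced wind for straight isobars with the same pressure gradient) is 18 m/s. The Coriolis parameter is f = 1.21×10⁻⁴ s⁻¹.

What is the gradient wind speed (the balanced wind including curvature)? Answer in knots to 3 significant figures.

Around a high, pressure-gradient force acts outward with centrifugal, so Coriolis balances both:
fV = (1/ρ)|∂P/∂n| + V²/R  →  V² − fR·V + fR·V_g = 0
With fR = 1.21×10⁻⁴ × 1028×10³ m = 124 m/s:
V = [fR − √((fR)² − 4 fR V_g)]/2 = [124 − √(124² − 4×124×18)]/2 = 21.8 m/s
Supergeostrophic (V > V_g = 18 m/s), as expected around a high.
Converting: 21.8 m/s × 1.944 = 42.4 knots

42.4 knots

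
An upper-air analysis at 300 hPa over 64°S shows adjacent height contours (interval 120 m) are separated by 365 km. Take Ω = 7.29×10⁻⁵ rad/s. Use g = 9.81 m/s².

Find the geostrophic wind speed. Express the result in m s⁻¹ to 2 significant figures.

25 m s⁻¹

Coriolis parameter at 64°S:
f = 2Ω sin φ = 2 × 7.29×10⁻⁵ × sin 64° = 1.31×10⁻⁴ s⁻¹
Height gradient: |∂Z/∂n| = 120 m / 365000 m = 3.29×10⁻⁴
On a pressure surface, geostrophic balance gives V_g = (g/f)|∂Z/∂n|:
V_g = 9.81 × 3.29×10⁻⁴ / 1.31×10⁻⁴ = 24.6 m/s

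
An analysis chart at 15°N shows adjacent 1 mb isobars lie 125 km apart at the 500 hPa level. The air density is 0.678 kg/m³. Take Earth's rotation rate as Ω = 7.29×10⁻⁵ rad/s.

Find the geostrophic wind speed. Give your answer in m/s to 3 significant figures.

Coriolis parameter at 15°N:
f = 2Ω sin φ = 2 × 7.29×10⁻⁵ × sin 15° = 3.77×10⁻⁵ s⁻¹
Pressure gradient: |∂P/∂n| = 100 Pa / 125000 m = 8.00×10⁻⁴ Pa/m
Geostrophic balance (pressure-gradient force = Coriolis force):
V_g = (1/(fρ)) |∂P/∂n| = 8.00×10⁻⁴ / (3.77×10⁻⁵ × 0.678) = 31.3 m/s

31.3 m/s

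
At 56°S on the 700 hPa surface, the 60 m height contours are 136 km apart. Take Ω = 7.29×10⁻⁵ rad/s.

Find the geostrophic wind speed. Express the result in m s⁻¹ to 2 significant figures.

Coriolis parameter at 56°S:
f = 2Ω sin φ = 2 × 7.29×10⁻⁵ × sin 56° = 1.21×10⁻⁴ s⁻¹
Height gradient: |∂Z/∂n| = 60 m / 136000 m = 4.41×10⁻⁴
On a pressure surface, geostrophic balance gives V_g = (g/f)|∂Z/∂n|:
V_g = 9.81 × 4.41×10⁻⁴ / 1.21×10⁻⁴ = 35.8 m/s

36 m s⁻¹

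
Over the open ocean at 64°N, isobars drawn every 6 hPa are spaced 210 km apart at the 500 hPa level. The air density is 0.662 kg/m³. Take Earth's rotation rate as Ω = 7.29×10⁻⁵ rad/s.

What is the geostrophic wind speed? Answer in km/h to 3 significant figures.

Coriolis parameter at 64°N:
f = 2Ω sin φ = 2 × 7.29×10⁻⁵ × sin 64° = 1.31×10⁻⁴ s⁻¹
Pressure gradient: |∂P/∂n| = 600 Pa / 210000 m = 2.86×10⁻³ Pa/m
Geostrophic balance (pressure-gradient force = Coriolis force):
V_g = (1/(fρ)) |∂P/∂n| = 2.86×10⁻³ / (1.31×10⁻⁴ × 0.662) = 32.9 m/s
Converting: 32.9 m/s × 3.6 = 119 km/h

119 km/h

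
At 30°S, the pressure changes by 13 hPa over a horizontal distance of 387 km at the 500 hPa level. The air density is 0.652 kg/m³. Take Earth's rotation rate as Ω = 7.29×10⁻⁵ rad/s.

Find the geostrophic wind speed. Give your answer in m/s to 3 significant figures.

Coriolis parameter at 30°S:
f = 2Ω sin φ = 2 × 7.29×10⁻⁵ × sin 30° = 7.29×10⁻⁵ s⁻¹
Pressure gradient: |∂P/∂n| = 1300 Pa / 387000 m = 3.36×10⁻³ Pa/m
Geostrophic balance (pressure-gradient force = Coriolis force):
V_g = (1/(fρ)) |∂P/∂n| = 3.36×10⁻³ / (7.29×10⁻⁵ × 0.652) = 70.7 m/s

70.7 m/s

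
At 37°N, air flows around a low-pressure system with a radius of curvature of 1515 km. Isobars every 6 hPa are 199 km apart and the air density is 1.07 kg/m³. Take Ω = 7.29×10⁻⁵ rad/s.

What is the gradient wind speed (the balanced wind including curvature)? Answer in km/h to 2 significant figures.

Coriolis parameter at 37°N:
f = 2Ω sin φ = 2 × 7.29×10⁻⁵ × sin 37° = 8.77×10⁻⁵ s⁻¹
Pressure gradient: |∂P/∂n| = 600 Pa / 199000 m = 3.02×10⁻³ Pa/m
Geostrophic speed: V_g = |∂P/∂n|/(fρ) = 3.02×10⁻³/(8.77×10⁻⁵ × 1.07) = 32.1 m/s
Around a low, centrifugal force acts outward with Coriolis, so pressure-gradient force balances both:
(1/ρ)|∂P/∂n| = fV + V²/R  →  V² + fR·V − fR·V_g = 0
With fR = 8.77×10⁻⁵ × 1515×10³ m = 133 m/s:
V = [−fR + √((fR)² + 4 fR V_g)]/2 = [−133 + √(133² + 4×133×32.1)]/2 = 26.7 m/s
Subgeostrophic (V < V_g = 32.1 m/s), as expected around a low.
Converting: 26.7 m/s × 3.6 = 96 km/h

96 km/h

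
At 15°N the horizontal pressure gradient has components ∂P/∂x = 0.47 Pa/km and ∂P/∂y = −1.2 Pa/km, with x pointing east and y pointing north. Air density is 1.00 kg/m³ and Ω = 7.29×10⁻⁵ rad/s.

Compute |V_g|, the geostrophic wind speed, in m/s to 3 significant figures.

34.2 m/s

Coriolis parameter at 15°N:
f = 2Ω sin φ = 2 × 7.29×10⁻⁵ × sin 15° = 3.77×10⁻⁵ s⁻¹
Component geostrophic relations (x east, y north):
u_g = −(1/(fρ)) ∂P/∂y,  v_g = (1/(fρ)) ∂P/∂x
u_g = −(−1.2×10⁻³)/(3.77×10⁻⁵ × 1.00) = 31.8 m/s;  v_g = (0.47×10⁻³)/(3.77×10⁻⁵ × 1.00) = 12.5 m/s
|V_g| = √(u_g² + v_g²) = 34.2 m/s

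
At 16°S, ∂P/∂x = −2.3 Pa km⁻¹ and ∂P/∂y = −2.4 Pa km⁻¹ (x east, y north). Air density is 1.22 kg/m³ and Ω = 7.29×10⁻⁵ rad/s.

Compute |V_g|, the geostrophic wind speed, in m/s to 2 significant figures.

Coriolis parameter at 16°S:
f = 2Ω sin φ = 2 × 7.29×10⁻⁵ × sin 16° = 4.02×10⁻⁵ s⁻¹
In the Southern Hemisphere f is negative: f = −4.02×10⁻⁵ s⁻¹.
Component geostrophic relations (x east, y north):
u_g = −(1/(fρ)) ∂P/∂y,  v_g = (1/(fρ)) ∂P/∂x
u_g = −(−2.4×10⁻³)/(−4.02×10⁻⁵ × 1.22) = −49.0 m/s;  v_g = (−2.3×10⁻³)/(−4.02×10⁻⁵ × 1.22) = 46.9 m/s
|V_g| = √(u_g² + v_g²) = 67.8 m/s

68 m/s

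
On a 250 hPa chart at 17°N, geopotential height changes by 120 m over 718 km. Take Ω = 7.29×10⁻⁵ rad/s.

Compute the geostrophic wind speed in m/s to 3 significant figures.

Coriolis parameter at 17°N:
f = 2Ω sin φ = 2 × 7.29×10⁻⁵ × sin 17° = 4.26×10⁻⁵ s⁻¹
Height gradient: |∂Z/∂n| = 120 m / 718000 m = 1.67×10⁻⁴
On a pressure surface, geostrophic balance gives V_g = (g/f)|∂Z/∂n|:
V_g = 9.81 × 1.67×10⁻⁴ / 4.26×10⁻⁵ = 38.5 m/s

38.5 m/s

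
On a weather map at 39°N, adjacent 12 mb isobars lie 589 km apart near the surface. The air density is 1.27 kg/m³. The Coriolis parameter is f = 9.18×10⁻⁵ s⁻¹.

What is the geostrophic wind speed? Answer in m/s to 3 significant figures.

Pressure gradient: |∂P/∂n| = 1200 Pa / 589000 m = 2.04×10⁻³ Pa/m
Geostrophic balance (pressure-gradient force = Coriolis force):
V_g = (1/(fρ)) |∂P/∂n| = 2.04×10⁻³ / (9.18×10⁻⁵ × 1.27) = 17.5 m/s

17.5 m/s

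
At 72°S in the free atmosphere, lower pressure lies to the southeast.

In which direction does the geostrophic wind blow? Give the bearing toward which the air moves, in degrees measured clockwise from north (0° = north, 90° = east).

The pressure-gradient force points toward the southeast (bearing 135°).
Geostrophic balance: in the Southern Hemisphere the Coriolis force deflects motion to the left, so the geostrophic wind blows 90° to the left of the pressure-gradient force (low pressure on the right).
Rotating 135° by 90° counterclockwise gives 045° — the wind blows toward the northeast.

045°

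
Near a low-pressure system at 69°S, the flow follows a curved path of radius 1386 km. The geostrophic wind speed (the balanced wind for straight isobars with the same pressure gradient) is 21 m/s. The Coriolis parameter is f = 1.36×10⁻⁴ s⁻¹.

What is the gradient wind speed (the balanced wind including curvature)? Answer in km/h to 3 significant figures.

Around a low, centrifugal force acts outward with Coriolis, so pressure-gradient force balances both:
(1/ρ)|∂P/∂n| = fV + V²/R  →  V² + fR·V − fR·V_g = 0
With fR = 1.36×10⁻⁴ × 1386×10³ m = 188 m/s:
V = [−fR + √((fR)² + 4 fR V_g)]/2 = [−188 + √(188² + 4×188×21)]/2 = 19.1 m/s
Subgeostrophic (V < V_g = 21 m/s), as expected around a low.
Converting: 19.1 m/s × 3.6 = 68.7 km/h

68.7 km/h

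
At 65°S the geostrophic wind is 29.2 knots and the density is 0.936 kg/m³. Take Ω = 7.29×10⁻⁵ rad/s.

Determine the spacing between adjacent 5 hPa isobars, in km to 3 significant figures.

269 km

Coriolis parameter at 65°S:
f = 2Ω sin φ = 2 × 7.29×10⁻⁵ × sin 65° = 1.32×10⁻⁴ s⁻¹
Wind speed in SI: 29.2 knots = 15.0 m/s
Geostrophic balance rearranged: |∂P/∂n| = f ρ V_g
|∂P/∂n| = 1.32×10⁻⁴ × 0.936 × 15.0 = 1.86×10⁻³ Pa/m
Isobar spacing: Δn = ΔP/|∂P/∂n| = 500 Pa / 1.86×10⁻³ Pa/m = 269116 m ≈ 269 km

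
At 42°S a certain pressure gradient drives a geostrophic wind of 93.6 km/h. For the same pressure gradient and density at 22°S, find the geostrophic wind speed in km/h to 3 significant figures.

With the same pressure gradient and density, V_g ∝ 1/f ∝ 1/sin φ.
V₂ = V₁ · sin φ₁ / sin φ₂ = 93.6 × sin 42° / sin 22°
V₂ = 93.6 × 0.6691/0.3746 = 167 km/h

167 km/h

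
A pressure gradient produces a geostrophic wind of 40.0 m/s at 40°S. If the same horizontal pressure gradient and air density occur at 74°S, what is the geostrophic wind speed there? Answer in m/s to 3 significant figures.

With the same pressure gradient and density, V_g ∝ 1/f ∝ 1/sin φ.
V₂ = V₁ · sin φ₁ / sin φ₂ = 40.0 × sin 40° / sin 74°
V₂ = 40.0 × 0.6428/0.9613 = 26.7 m/s

26.7 m/s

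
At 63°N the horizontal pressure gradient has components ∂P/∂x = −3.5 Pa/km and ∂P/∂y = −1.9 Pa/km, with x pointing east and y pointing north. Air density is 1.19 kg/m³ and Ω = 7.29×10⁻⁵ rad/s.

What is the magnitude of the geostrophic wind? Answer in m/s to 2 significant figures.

26 m/s

Coriolis parameter at 63°N:
f = 2Ω sin φ = 2 × 7.29×10⁻⁵ × sin 63° = 1.30×10⁻⁴ s⁻¹
Component geostrophic relations (x east, y north):
u_g = −(1/(fρ)) ∂P/∂y,  v_g = (1/(fρ)) ∂P/∂x
u_g = −(−1.9×10⁻³)/(1.30×10⁻⁴ × 1.19) = 12.3 m/s;  v_g = (−3.5×10⁻³)/(1.30×10⁻⁴ × 1.19) = −22.6 m/s
|V_g| = √(u_g² + v_g²) = 25.8 m/s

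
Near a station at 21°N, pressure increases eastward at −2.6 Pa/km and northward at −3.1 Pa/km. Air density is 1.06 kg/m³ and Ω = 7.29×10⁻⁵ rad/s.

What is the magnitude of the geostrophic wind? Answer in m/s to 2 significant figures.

73 m/s

Coriolis parameter at 21°N:
f = 2Ω sin φ = 2 × 7.29×10⁻⁵ × sin 21° = 5.23×10⁻⁵ s⁻¹
Component geostrophic relations (x east, y north):
u_g = −(1/(fρ)) ∂P/∂y,  v_g = (1/(fρ)) ∂P/∂x
u_g = −(−3.1×10⁻³)/(5.23×10⁻⁵ × 1.06) = 56.0 m/s;  v_g = (−2.6×10⁻³)/(5.23×10⁻⁵ × 1.06) = −46.9 m/s
|V_g| = √(u_g² + v_g²) = 73.1 m/s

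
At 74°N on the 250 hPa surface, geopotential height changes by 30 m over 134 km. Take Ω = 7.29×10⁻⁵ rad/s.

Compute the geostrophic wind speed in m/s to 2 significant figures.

16 m/s

Coriolis parameter at 74°N:
f = 2Ω sin φ = 2 × 7.29×10⁻⁵ × sin 74° = 1.40×10⁻⁴ s⁻¹
Height gradient: |∂Z/∂n| = 30 m / 134000 m = 2.24×10⁻⁴
On a pressure surface, geostrophic balance gives V_g = (g/f)|∂Z/∂n|:
V_g = 9.81 × 2.24×10⁻⁴ / 1.40×10⁻⁴ = 15.7 m/s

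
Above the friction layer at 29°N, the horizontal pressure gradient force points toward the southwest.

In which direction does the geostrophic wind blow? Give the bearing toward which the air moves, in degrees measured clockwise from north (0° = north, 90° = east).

315°

The pressure-gradient force points toward the southwest (bearing 225°).
Geostrophic balance: in the Northern Hemisphere the Coriolis force deflects motion to the right, so the geostrophic wind blows 90° to the right of the pressure-gradient force (low pressure on the left).
Rotating 225° by 90° clockwise gives 315° — the wind blows toward the northwest.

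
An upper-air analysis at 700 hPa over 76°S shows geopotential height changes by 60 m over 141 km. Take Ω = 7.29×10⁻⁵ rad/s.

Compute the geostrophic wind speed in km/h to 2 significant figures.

Coriolis parameter at 76°S:
f = 2Ω sin φ = 2 × 7.29×10⁻⁵ × sin 76° = 1.41×10⁻⁴ s⁻¹
Height gradient: |∂Z/∂n| = 60 m / 141000 m = 4.26×10⁻⁴
On a pressure surface, geostrophic balance gives V_g = (g/f)|∂Z/∂n|:
V_g = 9.81 × 4.26×10⁻⁴ / 1.41×10⁻⁴ = 29.5 m/s
Converting: 29.5 m/s × 3.6 = 110 km/h

110 km/h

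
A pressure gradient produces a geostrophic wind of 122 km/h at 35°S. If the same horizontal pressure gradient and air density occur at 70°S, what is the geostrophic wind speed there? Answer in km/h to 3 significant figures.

74.5 km/h

With the same pressure gradient and density, V_g ∝ 1/f ∝ 1/sin φ.
V₂ = V₁ · sin φ₁ / sin φ₂ = 122 × sin 35° / sin 70°
V₂ = 122 × 0.5736/0.9397 = 74.5 km/h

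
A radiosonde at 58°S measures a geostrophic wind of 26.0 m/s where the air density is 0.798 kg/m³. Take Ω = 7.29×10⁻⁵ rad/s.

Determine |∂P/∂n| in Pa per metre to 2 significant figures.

Coriolis parameter at 58°S:
f = 2Ω sin φ = 2 × 7.29×10⁻⁵ × sin 58° = 1.24×10⁻⁴ s⁻¹
Geostrophic balance rearranged: |∂P/∂n| = f ρ V_g
|∂P/∂n| = 1.24×10⁻⁴ × 0.798 × 26.0 = 2.57×10⁻³ Pa/m

2.6×10⁻³ Pa/m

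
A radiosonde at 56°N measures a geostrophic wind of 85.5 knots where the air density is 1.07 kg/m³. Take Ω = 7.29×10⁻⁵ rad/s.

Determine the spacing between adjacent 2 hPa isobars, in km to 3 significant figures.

35.2 km

Coriolis parameter at 56°N:
f = 2Ω sin φ = 2 × 7.29×10⁻⁵ × sin 56° = 1.21×10⁻⁴ s⁻¹
Wind speed in SI: 85.5 knots = 44.0 m/s
Geostrophic balance rearranged: |∂P/∂n| = f ρ V_g
|∂P/∂n| = 1.21×10⁻⁴ × 1.07 × 44.0 = 5.69×10⁻³ Pa/m
Isobar spacing: Δn = ΔP/|∂P/∂n| = 200 Pa / 5.69×10⁻³ Pa/m = 35157 m ≈ 35.2 km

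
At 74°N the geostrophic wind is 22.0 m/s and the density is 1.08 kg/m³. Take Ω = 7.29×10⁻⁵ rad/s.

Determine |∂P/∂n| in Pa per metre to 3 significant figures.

3.33×10⁻³ Pa/m

Coriolis parameter at 74°N:
f = 2Ω sin φ = 2 × 7.29×10⁻⁵ × sin 74° = 1.40×10⁻⁴ s⁻¹
Geostrophic balance rearranged: |∂P/∂n| = f ρ V_g
|∂P/∂n| = 1.40×10⁻⁴ × 1.08 × 22.0 = 3.33×10⁻³ Pa/m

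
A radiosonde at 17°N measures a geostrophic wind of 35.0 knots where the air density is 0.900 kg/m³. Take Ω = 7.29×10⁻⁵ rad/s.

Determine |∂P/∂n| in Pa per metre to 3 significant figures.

6.91×10⁻⁴ Pa/m

Coriolis parameter at 17°N:
f = 2Ω sin φ = 2 × 7.29×10⁻⁵ × sin 17° = 4.26×10⁻⁵ s⁻¹
Wind speed in SI: 35.0 knots = 18.0 m/s
Geostrophic balance rearranged: |∂P/∂n| = f ρ V_g
|∂P/∂n| = 4.26×10⁻⁵ × 0.900 × 18.0 = 6.91×10⁻⁴ Pa/m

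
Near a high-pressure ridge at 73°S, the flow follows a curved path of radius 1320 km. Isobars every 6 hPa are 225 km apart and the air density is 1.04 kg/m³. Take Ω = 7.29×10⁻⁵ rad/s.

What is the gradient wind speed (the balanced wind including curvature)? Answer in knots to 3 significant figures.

40.3 knots

Coriolis parameter at 73°S:
f = 2Ω sin φ = 2 × 7.29×10⁻⁵ × sin 73° = 1.39×10⁻⁴ s⁻¹
Pressure gradient: |∂P/∂n| = 600 Pa / 225000 m = 2.67×10⁻³ Pa/m
Geostrophic speed: V_g = |∂P/∂n|/(fρ) = 2.67×10⁻³/(1.39×10⁻⁴ × 1.04) = 18.4 m/s
Around a high, pressure-gradient force acts outward with centrifugal, so Coriolis balances both:
fV = (1/ρ)|∂P/∂n| + V²/R  →  V² − fR·V + fR·V_g = 0
With fR = 1.39×10⁻⁴ × 1320×10³ m = 184 m/s:
V = [fR − √((fR)² − 4 fR V_g)]/2 = [184 − √(184² − 4×184×18.4)]/2 = 20.7 m/s
Supergeostrophic (V > V_g = 18.4 m/s), as expected around a high.
Converting: 20.7 m/s × 1.944 = 40.3 knots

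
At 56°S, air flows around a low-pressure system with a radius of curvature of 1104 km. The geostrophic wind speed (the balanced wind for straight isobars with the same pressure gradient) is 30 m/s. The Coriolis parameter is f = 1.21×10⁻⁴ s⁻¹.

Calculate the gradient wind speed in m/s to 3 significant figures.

Around a low, centrifugal force acts outward with Coriolis, so pressure-gradient force balances both:
(1/ρ)|∂P/∂n| = fV + V²/R  →  V² + fR·V − fR·V_g = 0
With fR = 1.21×10⁻⁴ × 1104×10³ m = 134 m/s:
V = [−fR + √((fR)² + 4 fR V_g)]/2 = [−134 + √(134² + 4×134×30)]/2 = 25.2 m/s
Subgeostrophic (V < V_g = 30 m/s), as expected around a low.

25.2 m/s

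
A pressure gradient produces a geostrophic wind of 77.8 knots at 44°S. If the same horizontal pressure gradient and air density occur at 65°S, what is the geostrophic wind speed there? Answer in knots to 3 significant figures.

With the same pressure gradient and density, V_g ∝ 1/f ∝ 1/sin φ.
V₂ = V₁ · sin φ₁ / sin φ₂ = 77.8 × sin 44° / sin 65°
V₂ = 77.8 × 0.6947/0.9063 = 59.6 knots

59.6 knots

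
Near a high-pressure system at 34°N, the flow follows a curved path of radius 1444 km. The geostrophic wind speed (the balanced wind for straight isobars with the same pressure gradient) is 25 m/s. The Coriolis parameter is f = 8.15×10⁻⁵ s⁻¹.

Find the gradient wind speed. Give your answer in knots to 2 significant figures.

Around a high, pressure-gradient force acts outward with centrifugal, so Coriolis balances both:
fV = (1/ρ)|∂P/∂n| + V²/R  →  V² − fR·V + fR·V_g = 0
With fR = 8.15×10⁻⁵ × 1444×10³ m = 118 m/s:
V = [fR − √((fR)² − 4 fR V_g)]/2 = [118 − √(118² − 4×118×25)]/2 = 36 m/s
Supergeostrophic (V > V_g = 25 m/s), as expected around a high.
Converting: 36 m/s × 1.944 = 70 knots

70 knots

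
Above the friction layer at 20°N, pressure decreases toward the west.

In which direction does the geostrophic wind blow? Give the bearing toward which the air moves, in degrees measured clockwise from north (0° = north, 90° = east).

000°

The pressure-gradient force points toward the west (bearing 270°).
Geostrophic balance: in the Northern Hemisphere the Coriolis force deflects motion to the right, so the geostrophic wind blows 90° to the right of the pressure-gradient force (low pressure on the left).
Rotating 270° by 90° clockwise gives 000° — the wind blows toward the north.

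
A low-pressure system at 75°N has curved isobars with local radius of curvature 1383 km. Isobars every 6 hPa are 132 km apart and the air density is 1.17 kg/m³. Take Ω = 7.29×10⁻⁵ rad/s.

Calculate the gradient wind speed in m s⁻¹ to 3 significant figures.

24.5 m s⁻¹

Coriolis parameter at 75°N:
f = 2Ω sin φ = 2 × 7.29×10⁻⁵ × sin 75° = 1.41×10⁻⁴ s⁻¹
Pressure gradient: |∂P/∂n| = 600 Pa / 132000 m = 4.55×10⁻³ Pa/m
Geostrophic speed: V_g = |∂P/∂n|/(fρ) = 4.55×10⁻³/(1.41×10⁻⁴ × 1.17) = 27.6 m/s
Around a low, centrifugal force acts outward with Coriolis, so pressure-gradient force balances both:
(1/ρ)|∂P/∂n| = fV + V²/R  →  V² + fR·V − fR·V_g = 0
With fR = 1.41×10⁻⁴ × 1383×10³ m = 195 m/s:
V = [−fR + √((fR)² + 4 fR V_g)]/2 = [−195 + √(195² + 4×195×27.6)]/2 = 24.5 m/s
Subgeostrophic (V < V_g = 27.6 m/s), as expected around a low.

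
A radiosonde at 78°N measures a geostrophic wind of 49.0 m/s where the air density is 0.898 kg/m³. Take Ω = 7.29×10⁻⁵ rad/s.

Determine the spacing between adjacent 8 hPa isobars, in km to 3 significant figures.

Coriolis parameter at 78°N:
f = 2Ω sin φ = 2 × 7.29×10⁻⁵ × sin 78° = 1.43×10⁻⁴ s⁻¹
Geostrophic balance rearranged: |∂P/∂n| = f ρ V_g
|∂P/∂n| = 1.43×10⁻⁴ × 0.898 × 49.0 = 6.28×10⁻³ Pa/m
Isobar spacing: Δn = ΔP/|∂P/∂n| = 800 Pa / 6.28×10⁻³ Pa/m = 127484 m ≈ 127 km

127 km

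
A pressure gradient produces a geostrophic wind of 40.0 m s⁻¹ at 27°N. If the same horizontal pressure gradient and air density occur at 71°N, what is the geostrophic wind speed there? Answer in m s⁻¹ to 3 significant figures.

19.2 m s⁻¹

With the same pressure gradient and density, V_g ∝ 1/f ∝ 1/sin φ.
V₂ = V₁ · sin φ₁ / sin φ₂ = 40.0 × sin 27° / sin 71°
V₂ = 40.0 × 0.4540/0.9455 = 19.2 m s⁻¹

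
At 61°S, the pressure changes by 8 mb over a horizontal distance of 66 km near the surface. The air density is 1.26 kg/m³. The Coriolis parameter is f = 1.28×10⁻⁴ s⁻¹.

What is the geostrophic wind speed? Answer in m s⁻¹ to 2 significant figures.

75 m s⁻¹

Pressure gradient: |∂P/∂n| = 800 Pa / 66000 m = 1.21×10⁻² Pa/m
Geostrophic balance (pressure-gradient force = Coriolis force):
V_g = (1/(fρ)) |∂P/∂n| = 1.21×10⁻² / (1.28×10⁻⁴ × 1.26) = 75.2 m/s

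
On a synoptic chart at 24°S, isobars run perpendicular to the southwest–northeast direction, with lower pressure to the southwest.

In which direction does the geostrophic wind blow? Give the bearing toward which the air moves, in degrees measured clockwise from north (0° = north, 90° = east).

135°

The pressure-gradient force points toward the southwest (bearing 225°).
Geostrophic balance: in the Southern Hemisphere the Coriolis force deflects motion to the left, so the geostrophic wind blows 90° to the left of the pressure-gradient force (low pressure on the right).
Rotating 225° by 90° counterclockwise gives 135° — the wind blows toward the southeast.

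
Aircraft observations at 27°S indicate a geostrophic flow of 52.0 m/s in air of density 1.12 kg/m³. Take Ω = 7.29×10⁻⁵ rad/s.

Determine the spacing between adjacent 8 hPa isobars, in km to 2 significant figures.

210 km

Coriolis parameter at 27°S:
f = 2Ω sin φ = 2 × 7.29×10⁻⁵ × sin 27° = 6.62×10⁻⁵ s⁻¹
Geostrophic balance rearranged: |∂P/∂n| = f ρ V_g
|∂P/∂n| = 6.62×10⁻⁵ × 1.12 × 52.0 = 3.86×10⁻³ Pa/m
Isobar spacing: Δn = ΔP/|∂P/∂n| = 800 Pa / 3.86×10⁻³ Pa/m = 207522 m ≈ 210 km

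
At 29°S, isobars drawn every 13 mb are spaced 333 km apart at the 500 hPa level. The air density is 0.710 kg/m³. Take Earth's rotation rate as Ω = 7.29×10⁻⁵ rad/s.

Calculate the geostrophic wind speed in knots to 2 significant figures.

150 knots

Coriolis parameter at 29°S:
f = 2Ω sin φ = 2 × 7.29×10⁻⁵ × sin 29° = 7.07×10⁻⁵ s⁻¹
Pressure gradient: |∂P/∂n| = 1300 Pa / 333000 m = 3.90×10⁻³ Pa/m
Geostrophic balance (pressure-gradient force = Coriolis force):
V_g = (1/(fρ)) |∂P/∂n| = 3.90×10⁻³ / (7.07×10⁻⁵ × 0.710) = 77.8 m/s
Converting: 77.8 m/s × 1.944 = 150 knots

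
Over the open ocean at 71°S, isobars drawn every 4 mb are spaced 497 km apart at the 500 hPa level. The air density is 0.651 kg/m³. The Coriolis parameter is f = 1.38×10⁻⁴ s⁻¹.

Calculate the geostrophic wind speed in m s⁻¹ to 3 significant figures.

Pressure gradient: |∂P/∂n| = 400 Pa / 497000 m = 8.05×10⁻⁴ Pa/m
Geostrophic balance (pressure-gradient force = Coriolis force):
V_g = (1/(fρ)) |∂P/∂n| = 8.05×10⁻⁴ / (1.38×10⁻⁴ × 0.651) = 8.96 m/s

8.96 m s⁻¹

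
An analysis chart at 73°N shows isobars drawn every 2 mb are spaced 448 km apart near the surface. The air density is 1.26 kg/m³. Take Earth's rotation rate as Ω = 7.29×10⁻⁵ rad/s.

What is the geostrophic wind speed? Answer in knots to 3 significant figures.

Coriolis parameter at 73°N:
f = 2Ω sin φ = 2 × 7.29×10⁻⁵ × sin 73° = 1.39×10⁻⁴ s⁻¹
Pressure gradient: |∂P/∂n| = 200 Pa / 448000 m = 4.46×10⁻⁴ Pa/m
Geostrophic balance (pressure-gradient force = Coriolis force):
V_g = (1/(fρ)) |∂P/∂n| = 4.46×10⁻⁴ / (1.39×10⁻⁴ × 1.26) = 2.54 m/s
Converting: 2.54 m/s × 1.944 = 4.94 knots

4.94 knots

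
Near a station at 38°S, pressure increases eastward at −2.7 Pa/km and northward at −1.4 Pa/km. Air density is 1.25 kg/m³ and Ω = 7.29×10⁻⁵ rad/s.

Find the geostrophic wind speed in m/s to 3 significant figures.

Coriolis parameter at 38°S:
f = 2Ω sin φ = 2 × 7.29×10⁻⁵ × sin 38° = 8.98×10⁻⁵ s⁻¹
In the Southern Hemisphere f is negative: f = −8.98×10⁻⁵ s⁻¹.
Component geostrophic relations (x east, y north):
u_g = −(1/(fρ)) ∂P/∂y,  v_g = (1/(fρ)) ∂P/∂x
u_g = −(−1.4×10⁻³)/(−8.98×10⁻⁵ × 1.25) = −12.5 m/s;  v_g = (−2.7×10⁻³)/(−8.98×10⁻⁵ × 1.25) = 24.1 m/s
|V_g| = √(u_g² + v_g²) = 27.1 m/s

27.1 m/s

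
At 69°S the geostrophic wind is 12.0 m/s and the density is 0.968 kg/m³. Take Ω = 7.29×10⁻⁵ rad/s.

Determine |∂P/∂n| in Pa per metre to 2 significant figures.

Coriolis parameter at 69°S:
f = 2Ω sin φ = 2 × 7.29×10⁻⁵ × sin 69° = 1.36×10⁻⁴ s⁻¹
Geostrophic balance rearranged: |∂P/∂n| = f ρ V_g
|∂P/∂n| = 1.36×10⁻⁴ × 0.968 × 12.0 = 1.58×10⁻³ Pa/m

1.6×10⁻³ Pa/m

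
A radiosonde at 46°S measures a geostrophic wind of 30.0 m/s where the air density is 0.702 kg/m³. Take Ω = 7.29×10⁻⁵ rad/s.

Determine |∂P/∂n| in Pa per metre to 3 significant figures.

2.21×10⁻³ Pa/m

Coriolis parameter at 46°S:
f = 2Ω sin φ = 2 × 7.29×10⁻⁵ × sin 46° = 1.05×10⁻⁴ s⁻¹
Geostrophic balance rearranged: |∂P/∂n| = f ρ V_g
|∂P/∂n| = 1.05×10⁻⁴ × 0.702 × 30.0 = 2.21×10⁻³ Pa/m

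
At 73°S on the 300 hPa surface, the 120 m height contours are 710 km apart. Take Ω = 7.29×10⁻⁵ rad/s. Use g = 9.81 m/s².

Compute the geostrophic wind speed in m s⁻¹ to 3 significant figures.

11.9 m s⁻¹

Coriolis parameter at 73°S:
f = 2Ω sin φ = 2 × 7.29×10⁻⁵ × sin 73° = 1.39×10⁻⁴ s⁻¹
Height gradient: |∂Z/∂n| = 120 m / 710000 m = 1.69×10⁻⁴
On a pressure surface, geostrophic balance gives V_g = (g/f)|∂Z/∂n|:
V_g = 9.81 × 1.69×10⁻⁴ / 1.39×10⁻⁴ = 11.9 m/s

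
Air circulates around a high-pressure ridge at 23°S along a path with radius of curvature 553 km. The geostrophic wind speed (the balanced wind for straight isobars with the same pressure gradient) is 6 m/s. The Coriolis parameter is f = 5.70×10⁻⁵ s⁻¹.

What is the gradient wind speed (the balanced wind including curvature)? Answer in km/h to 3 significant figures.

Around a high, pressure-gradient force acts outward with centrifugal, so Coriolis balances both:
fV = (1/ρ)|∂P/∂n| + V²/R  →  V² − fR·V + fR·V_g = 0
With fR = 5.70×10⁻⁵ × 553×10³ m = 31.5 m/s:
V = [fR − √((fR)² − 4 fR V_g)]/2 = [31.5 − √(31.5² − 4×31.5×6)]/2 = 8.06 m/s
Supergeostrophic (V > V_g = 6 m/s), as expected around a high.
Converting: 8.06 m/s × 3.6 = 29.0 km/h

29.0 km/h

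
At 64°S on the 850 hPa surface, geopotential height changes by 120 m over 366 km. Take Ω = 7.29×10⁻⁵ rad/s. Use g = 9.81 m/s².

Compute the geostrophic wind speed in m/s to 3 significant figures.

Coriolis parameter at 64°S:
f = 2Ω sin φ = 2 × 7.29×10⁻⁵ × sin 64° = 1.31×10⁻⁴ s⁻¹
Height gradient: |∂Z/∂n| = 120 m / 366000 m = 3.28×10⁻⁴
On a pressure surface, geostrophic balance gives V_g = (g/f)|∂Z/∂n|:
V_g = 9.81 × 3.28×10⁻⁴ / 1.31×10⁻⁴ = 24.5 m/s

24.5 m/s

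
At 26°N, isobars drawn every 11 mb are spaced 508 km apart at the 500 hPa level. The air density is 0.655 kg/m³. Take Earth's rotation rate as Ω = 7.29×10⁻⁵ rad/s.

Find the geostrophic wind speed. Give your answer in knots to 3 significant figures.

101 knots

Coriolis parameter at 26°N:
f = 2Ω sin φ = 2 × 7.29×10⁻⁵ × sin 26° = 6.39×10⁻⁵ s⁻¹
Pressure gradient: |∂P/∂n| = 1100 Pa / 508000 m = 2.17×10⁻³ Pa/m
Geostrophic balance (pressure-gradient force = Coriolis force):
V_g = (1/(fρ)) |∂P/∂n| = 2.17×10⁻³ / (6.39×10⁻⁵ × 0.655) = 51.7 m/s
Converting: 51.7 m/s × 1.944 = 101 knots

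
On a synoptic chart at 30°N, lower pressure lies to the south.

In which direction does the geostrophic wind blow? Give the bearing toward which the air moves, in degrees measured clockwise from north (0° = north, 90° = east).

The pressure-gradient force points toward the south (bearing 180°).
Geostrophic balance: in the Northern Hemisphere the Coriolis force deflects motion to the right, so the geostrophic wind blows 90° to the right of the pressure-gradient force (low pressure on the left).
Rotating 180° by 90° clockwise gives 270° — the wind blows toward the west.

270°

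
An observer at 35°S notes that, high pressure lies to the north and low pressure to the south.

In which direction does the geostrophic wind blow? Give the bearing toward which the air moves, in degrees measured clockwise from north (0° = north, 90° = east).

The pressure-gradient force points toward the south (bearing 180°).
Geostrophic balance: in the Southern Hemisphere the Coriolis force deflects motion to the left, so the geostrophic wind blows 90° to the left of the pressure-gradient force (low pressure on the right).
Rotating 180° by 90° counterclockwise gives 090° — the wind blows toward the east.

090°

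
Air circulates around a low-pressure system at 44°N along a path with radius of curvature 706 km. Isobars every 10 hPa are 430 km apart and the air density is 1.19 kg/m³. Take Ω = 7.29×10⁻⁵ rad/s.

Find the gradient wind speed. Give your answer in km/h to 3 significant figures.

Coriolis parameter at 44°N:
f = 2Ω sin φ = 2 × 7.29×10⁻⁵ × sin 44° = 1.01×10⁻⁴ s⁻¹
Pressure gradient: |∂P/∂n| = 1000 Pa / 430000 m = 2.33×10⁻³ Pa/m
Geostrophic speed: V_g = |∂P/∂n|/(fρ) = 2.33×10⁻³/(1.01×10⁻⁴ × 1.19) = 19.3 m/s
Around a low, centrifugal force acts outward with Coriolis, so pressure-gradient force balances both:
(1/ρ)|∂P/∂n| = fV + V²/R  →  V² + fR·V − fR·V_g = 0
With fR = 1.01×10⁻⁴ × 706×10³ m = 71.5 m/s:
V = [−fR + √((fR)² + 4 fR V_g)]/2 = [−71.5 + √(71.5² + 4×71.5×19.3)]/2 = 15.8 m/s
Subgeostrophic (V < V_g = 19.3 m/s), as expected around a low.
Converting: 15.8 m/s × 3.6 = 56.9 km/h

56.9 km/h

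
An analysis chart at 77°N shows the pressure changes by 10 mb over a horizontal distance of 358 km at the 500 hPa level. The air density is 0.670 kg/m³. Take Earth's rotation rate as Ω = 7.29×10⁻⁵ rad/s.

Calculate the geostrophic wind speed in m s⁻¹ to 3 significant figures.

29.3 m s⁻¹

Coriolis parameter at 77°N:
f = 2Ω sin φ = 2 × 7.29×10⁻⁵ × sin 77° = 1.42×10⁻⁴ s⁻¹
Pressure gradient: |∂P/∂n| = 1000 Pa / 358000 m = 2.79×10⁻³ Pa/m
Geostrophic balance (pressure-gradient force = Coriolis force):
V_g = (1/(fρ)) |∂P/∂n| = 2.79×10⁻³ / (1.42×10⁻⁴ × 0.670) = 29.3 m/s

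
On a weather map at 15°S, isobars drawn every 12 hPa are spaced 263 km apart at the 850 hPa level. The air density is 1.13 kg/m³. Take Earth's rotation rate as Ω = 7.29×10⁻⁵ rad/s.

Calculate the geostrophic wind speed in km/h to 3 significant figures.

Coriolis parameter at 15°S:
f = 2Ω sin φ = 2 × 7.29×10⁻⁵ × sin 15° = 3.77×10⁻⁵ s⁻¹
Pressure gradient: |∂P/∂n| = 1200 Pa / 263000 m = 4.56×10⁻³ Pa/m
Geostrophic balance (pressure-gradient force = Coriolis force):
V_g = (1/(fρ)) |∂P/∂n| = 4.56×10⁻³ / (3.77×10⁻⁵ × 1.13) = 107 m/s
Converting: 107 m/s × 3.6 = 385 km/h

385 km/h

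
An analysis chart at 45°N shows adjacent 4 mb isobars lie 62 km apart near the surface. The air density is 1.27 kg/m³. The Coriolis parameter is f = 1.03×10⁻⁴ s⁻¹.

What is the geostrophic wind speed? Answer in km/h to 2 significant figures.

Pressure gradient: |∂P/∂n| = 400 Pa / 62000 m = 6.45×10⁻³ Pa/m
Geostrophic balance (pressure-gradient force = Coriolis force):
V_g = (1/(fρ)) |∂P/∂n| = 6.45×10⁻³ / (1.03×10⁻⁴ × 1.27) = 49.3 m/s
Converting: 49.3 m/s × 3.6 = 180 km/h

180 km/h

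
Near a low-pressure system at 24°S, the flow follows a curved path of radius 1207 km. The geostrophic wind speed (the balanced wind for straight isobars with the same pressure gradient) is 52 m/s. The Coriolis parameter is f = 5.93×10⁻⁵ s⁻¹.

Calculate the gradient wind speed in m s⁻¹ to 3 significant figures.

Around a low, centrifugal force acts outward with Coriolis, so pressure-gradient force balances both:
(1/ρ)|∂P/∂n| = fV + V²/R  →  V² + fR·V − fR·V_g = 0
With fR = 5.93×10⁻⁵ × 1207×10³ m = 71.6 m/s:
V = [−fR + √((fR)² + 4 fR V_g)]/2 = [−71.6 + √(71.6² + 4×71.6×52)]/2 = 34.9 m/s
Subgeostrophic (V < V_g = 52 m/s), as expected around a low.

34.9 m s⁻¹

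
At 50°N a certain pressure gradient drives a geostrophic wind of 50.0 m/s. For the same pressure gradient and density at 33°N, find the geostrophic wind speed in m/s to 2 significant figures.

With the same pressure gradient and density, V_g ∝ 1/f ∝ 1/sin φ.
V₂ = V₁ · sin φ₁ / sin φ₂ = 50.0 × sin 50° / sin 33°
V₂ = 50.0 × 0.7660/0.5446 = 70 m/s

70 m/s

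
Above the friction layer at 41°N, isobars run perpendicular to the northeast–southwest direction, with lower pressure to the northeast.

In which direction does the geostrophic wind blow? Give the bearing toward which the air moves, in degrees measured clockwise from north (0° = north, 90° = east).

135°

The pressure-gradient force points toward the northeast (bearing 045°).
Geostrophic balance: in the Northern Hemisphere the Coriolis force deflects motion to the right, so the geostrophic wind blows 90° to the right of the pressure-gradient force (low pressure on the left).
Rotating 045° by 90° clockwise gives 135° — the wind blows toward the southeast.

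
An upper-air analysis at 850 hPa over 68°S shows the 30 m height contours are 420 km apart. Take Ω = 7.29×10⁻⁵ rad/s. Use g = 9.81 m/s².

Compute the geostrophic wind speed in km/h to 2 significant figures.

Coriolis parameter at 68°S:
f = 2Ω sin φ = 2 × 7.29×10⁻⁵ × sin 68° = 1.35×10⁻⁴ s⁻¹
Height gradient: |∂Z/∂n| = 30 m / 420000 m = 7.14×10⁻⁵
On a pressure surface, geostrophic balance gives V_g = (g/f)|∂Z/∂n|:
V_g = 9.81 × 7.14×10⁻⁵ / 1.35×10⁻⁴ = 5.18 m/s
Converting: 5.18 m/s × 3.6 = 19 km/h

19 km/h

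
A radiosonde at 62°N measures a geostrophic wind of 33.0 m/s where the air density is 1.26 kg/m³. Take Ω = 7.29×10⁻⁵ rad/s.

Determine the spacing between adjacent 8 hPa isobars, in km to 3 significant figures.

Coriolis parameter at 62°N:
f = 2Ω sin φ = 2 × 7.29×10⁻⁵ × sin 62° = 1.29×10⁻⁴ s⁻¹
Geostrophic balance rearranged: |∂P/∂n| = f ρ V_g
|∂P/∂n| = 1.29×10⁻⁴ × 1.26 × 33.0 = 5.35×10⁻³ Pa/m
Isobar spacing: Δn = ΔP/|∂P/∂n| = 800 Pa / 5.35×10⁻³ Pa/m = 149456 m ≈ 149 km

149 km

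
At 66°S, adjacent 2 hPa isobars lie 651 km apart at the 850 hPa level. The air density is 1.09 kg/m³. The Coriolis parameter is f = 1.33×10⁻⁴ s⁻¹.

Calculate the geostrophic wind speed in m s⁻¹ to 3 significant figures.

2.12 m s⁻¹

Pressure gradient: |∂P/∂n| = 200 Pa / 651000 m = 3.07×10⁻⁴ Pa/m
Geostrophic balance (pressure-gradient force = Coriolis force):
V_g = (1/(fρ)) |∂P/∂n| = 3.07×10⁻⁴ / (1.33×10⁻⁴ × 1.09) = 2.12 m/s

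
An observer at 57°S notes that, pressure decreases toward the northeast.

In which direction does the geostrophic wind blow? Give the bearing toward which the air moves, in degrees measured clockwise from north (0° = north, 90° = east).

315°

The pressure-gradient force points toward the northeast (bearing 045°).
Geostrophic balance: in the Southern Hemisphere the Coriolis force deflects motion to the left, so the geostrophic wind blows 90° to the left of the pressure-gradient force (low pressure on the right).
Rotating 045° by 90° counterclockwise gives 315° — the wind blows toward the northwest.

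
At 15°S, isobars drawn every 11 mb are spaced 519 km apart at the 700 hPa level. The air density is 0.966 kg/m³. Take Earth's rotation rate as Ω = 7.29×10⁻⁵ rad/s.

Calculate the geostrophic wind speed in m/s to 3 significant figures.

58.1 m/s

Coriolis parameter at 15°S:
f = 2Ω sin φ = 2 × 7.29×10⁻⁵ × sin 15° = 3.77×10⁻⁵ s⁻¹
Pressure gradient: |∂P/∂n| = 1100 Pa / 519000 m = 2.12×10⁻³ Pa/m
Geostrophic balance (pressure-gradient force = Coriolis force):
V_g = (1/(fρ)) |∂P/∂n| = 2.12×10⁻³ / (3.77×10⁻⁵ × 0.966) = 58.1 m/s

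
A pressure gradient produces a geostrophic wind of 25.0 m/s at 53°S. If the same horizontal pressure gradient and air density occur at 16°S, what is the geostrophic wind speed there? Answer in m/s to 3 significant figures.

With the same pressure gradient and density, V_g ∝ 1/f ∝ 1/sin φ.
V₂ = V₁ · sin φ₁ / sin φ₂ = 25.0 × sin 53° / sin 16°
V₂ = 25.0 × 0.7986/0.2756 = 72.4 m/s

72.4 m/s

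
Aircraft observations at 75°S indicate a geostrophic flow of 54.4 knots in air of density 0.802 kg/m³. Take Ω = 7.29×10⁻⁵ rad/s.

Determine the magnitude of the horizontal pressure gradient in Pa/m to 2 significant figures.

3.2×10⁻³ Pa/m

Coriolis parameter at 75°S:
f = 2Ω sin φ = 2 × 7.29×10⁻⁵ × sin 75° = 1.41×10⁻⁴ s⁻¹
Wind speed in SI: 54.4 knots = 28.0 m/s
Geostrophic balance rearranged: |∂P/∂n| = f ρ V_g
|∂P/∂n| = 1.41×10⁻⁴ × 0.802 × 28.0 = 3.16×10⁻³ Pa/m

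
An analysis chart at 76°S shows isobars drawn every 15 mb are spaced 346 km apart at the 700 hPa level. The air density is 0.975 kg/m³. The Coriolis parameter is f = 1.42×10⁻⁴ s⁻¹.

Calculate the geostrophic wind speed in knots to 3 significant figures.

Pressure gradient: |∂P/∂n| = 1500 Pa / 346000 m = 4.34×10⁻³ Pa/m
Geostrophic balance (pressure-gradient force = Coriolis force):
V_g = (1/(fρ)) |∂P/∂n| = 4.34×10⁻³ / (1.42×10⁻⁴ × 0.975) = 31.3 m/s
Converting: 31.3 m/s × 1.944 = 60.9 knots

60.9 knots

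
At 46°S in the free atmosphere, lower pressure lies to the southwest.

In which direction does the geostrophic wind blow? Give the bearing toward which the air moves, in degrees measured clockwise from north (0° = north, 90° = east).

The pressure-gradient force points toward the southwest (bearing 225°).
Geostrophic balance: in the Southern Hemisphere the Coriolis force deflects motion to the left, so the geostrophic wind blows 90° to the left of the pressure-gradient force (low pressure on the right).
Rotating 225° by 90° counterclockwise gives 135° — the wind blows toward the southeast.

135°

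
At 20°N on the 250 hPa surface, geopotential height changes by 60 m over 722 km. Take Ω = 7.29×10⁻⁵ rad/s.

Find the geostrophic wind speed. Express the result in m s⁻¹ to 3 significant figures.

16.3 m s⁻¹

Coriolis parameter at 20°N:
f = 2Ω sin φ = 2 × 7.29×10⁻⁵ × sin 20° = 4.99×10⁻⁵ s⁻¹
Height gradient: |∂Z/∂n| = 60 m / 722000 m = 8.31×10⁻⁵
On a pressure surface, geostrophic balance gives V_g = (g/f)|∂Z/∂n|:
V_g = 9.81 × 8.31×10⁻⁵ / 4.99×10⁻⁵ = 16.3 m/s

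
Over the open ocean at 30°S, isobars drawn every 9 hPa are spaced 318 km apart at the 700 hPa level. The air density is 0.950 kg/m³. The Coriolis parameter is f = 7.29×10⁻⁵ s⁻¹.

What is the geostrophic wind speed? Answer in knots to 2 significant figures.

79 knots

Pressure gradient: |∂P/∂n| = 900 Pa / 318000 m = 2.83×10⁻³ Pa/m
Geostrophic balance (pressure-gradient force = Coriolis force):
V_g = (1/(fρ)) |∂P/∂n| = 2.83×10⁻³ / (7.29×10⁻⁵ × 0.950) = 40.9 m/s
Converting: 40.9 m/s × 1.944 = 79 knots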